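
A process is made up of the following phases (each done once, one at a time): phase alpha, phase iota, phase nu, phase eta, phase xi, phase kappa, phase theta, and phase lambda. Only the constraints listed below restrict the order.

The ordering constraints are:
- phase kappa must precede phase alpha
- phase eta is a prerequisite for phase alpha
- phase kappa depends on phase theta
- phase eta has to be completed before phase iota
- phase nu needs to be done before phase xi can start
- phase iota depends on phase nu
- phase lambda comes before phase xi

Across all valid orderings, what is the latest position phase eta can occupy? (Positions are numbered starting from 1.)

6

Every phase that must follow phase eta has to come after it. Tracing all chains starting from phase eta, those phases are: phase alpha, phase iota — 2 in total.
So at least 2 phases follow phase eta, putting phase eta no later than position 6. That position is achievable by scheduling everything else first.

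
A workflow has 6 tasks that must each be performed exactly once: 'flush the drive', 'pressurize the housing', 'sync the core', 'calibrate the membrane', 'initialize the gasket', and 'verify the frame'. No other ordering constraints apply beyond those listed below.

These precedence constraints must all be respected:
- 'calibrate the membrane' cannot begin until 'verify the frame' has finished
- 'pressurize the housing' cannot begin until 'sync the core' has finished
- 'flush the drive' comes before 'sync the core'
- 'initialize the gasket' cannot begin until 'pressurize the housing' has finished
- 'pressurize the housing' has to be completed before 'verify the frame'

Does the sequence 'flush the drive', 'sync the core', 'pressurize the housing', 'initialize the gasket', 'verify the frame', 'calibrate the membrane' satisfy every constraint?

Every stated constraint is respected: 'pressurize the housing' sits at position 3, ahead of 'verify the frame' at position 5, and each of the other listed pairs likewise has the predecessor earlier in the sequence.

Yes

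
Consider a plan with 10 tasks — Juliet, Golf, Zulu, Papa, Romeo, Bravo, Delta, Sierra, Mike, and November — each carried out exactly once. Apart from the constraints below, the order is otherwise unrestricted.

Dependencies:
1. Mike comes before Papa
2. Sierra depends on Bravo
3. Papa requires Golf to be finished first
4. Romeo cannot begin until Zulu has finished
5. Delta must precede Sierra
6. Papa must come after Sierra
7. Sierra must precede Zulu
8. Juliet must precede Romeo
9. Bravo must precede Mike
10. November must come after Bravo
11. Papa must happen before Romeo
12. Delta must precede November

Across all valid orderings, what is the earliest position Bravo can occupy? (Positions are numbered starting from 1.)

1

No constraint forces any other task before Bravo, so it can be placed first.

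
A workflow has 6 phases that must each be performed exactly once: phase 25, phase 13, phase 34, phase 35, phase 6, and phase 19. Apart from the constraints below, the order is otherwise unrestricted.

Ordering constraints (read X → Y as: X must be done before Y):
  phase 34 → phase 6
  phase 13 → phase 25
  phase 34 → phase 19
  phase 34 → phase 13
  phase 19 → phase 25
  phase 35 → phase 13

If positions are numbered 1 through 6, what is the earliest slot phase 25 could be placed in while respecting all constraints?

5

The phases that are forced before phase 25, directly or transitively, are phase 13, phase 34, phase 35, phase 19. That's 4 phases.
With 4 mandatory predecessors, the earliest phase 25 can sit is position 4+1 = 5, and placing just those 4 first achieves it.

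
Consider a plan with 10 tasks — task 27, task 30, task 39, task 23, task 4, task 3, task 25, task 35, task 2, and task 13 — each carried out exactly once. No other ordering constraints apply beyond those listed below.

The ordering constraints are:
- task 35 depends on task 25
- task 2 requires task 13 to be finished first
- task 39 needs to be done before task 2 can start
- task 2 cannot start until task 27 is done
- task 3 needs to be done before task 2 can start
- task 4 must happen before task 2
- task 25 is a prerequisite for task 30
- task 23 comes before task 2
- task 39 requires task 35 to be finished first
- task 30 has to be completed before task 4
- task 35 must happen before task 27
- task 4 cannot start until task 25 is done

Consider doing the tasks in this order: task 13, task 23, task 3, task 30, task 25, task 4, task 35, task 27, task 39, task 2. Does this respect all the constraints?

In the proposed order, task 30 appears before task 25.
Since task 25 is required before task 30, the ordering is invalid.

No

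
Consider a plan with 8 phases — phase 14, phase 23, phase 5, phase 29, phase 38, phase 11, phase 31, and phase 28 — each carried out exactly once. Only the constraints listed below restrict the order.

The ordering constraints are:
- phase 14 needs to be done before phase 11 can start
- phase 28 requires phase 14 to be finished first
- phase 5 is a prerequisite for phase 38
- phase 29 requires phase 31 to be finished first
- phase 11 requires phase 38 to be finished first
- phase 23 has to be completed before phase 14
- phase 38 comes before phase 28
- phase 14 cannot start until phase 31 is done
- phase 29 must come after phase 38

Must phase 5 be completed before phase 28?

Yes

There is a constraint chain phase 5 → phase 38 → phase 28.
That forces phase 5 before phase 28 in every valid schedule.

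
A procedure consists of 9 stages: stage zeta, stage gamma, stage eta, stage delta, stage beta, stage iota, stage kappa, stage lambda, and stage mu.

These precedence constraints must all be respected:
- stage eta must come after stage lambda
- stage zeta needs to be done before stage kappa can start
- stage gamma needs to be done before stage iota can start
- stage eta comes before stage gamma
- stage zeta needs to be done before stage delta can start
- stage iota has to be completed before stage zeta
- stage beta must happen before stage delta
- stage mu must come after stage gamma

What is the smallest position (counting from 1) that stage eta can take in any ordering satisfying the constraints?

Working backwards through the constraints from stage eta, its only required predecessor is stage lambda.
So at minimum 1 stage comes before stage eta, putting stage eta no earlier than position 2. That position is achievable by scheduling exactly that predecessor first.

2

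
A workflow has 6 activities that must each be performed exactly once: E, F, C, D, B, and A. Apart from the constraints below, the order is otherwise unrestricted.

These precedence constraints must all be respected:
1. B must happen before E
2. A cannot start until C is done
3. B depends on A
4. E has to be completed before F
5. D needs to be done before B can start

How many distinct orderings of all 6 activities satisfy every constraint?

3

The activities with no prerequisites are C, D; any of them can be placed first.
Counting all ways to extend the partial order to a total order gives 3.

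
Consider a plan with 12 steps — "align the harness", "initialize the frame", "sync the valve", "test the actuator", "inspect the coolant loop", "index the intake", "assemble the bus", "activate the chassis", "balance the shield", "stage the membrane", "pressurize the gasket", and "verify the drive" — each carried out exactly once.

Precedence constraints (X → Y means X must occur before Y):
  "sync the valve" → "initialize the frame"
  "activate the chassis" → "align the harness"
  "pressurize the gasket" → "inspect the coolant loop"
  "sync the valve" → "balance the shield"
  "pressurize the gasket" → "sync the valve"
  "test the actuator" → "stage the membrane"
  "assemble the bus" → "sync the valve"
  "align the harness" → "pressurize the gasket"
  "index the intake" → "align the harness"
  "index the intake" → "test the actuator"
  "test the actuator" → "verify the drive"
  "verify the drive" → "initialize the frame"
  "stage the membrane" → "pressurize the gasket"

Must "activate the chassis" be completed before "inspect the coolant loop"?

Yes

Following the dependencies: "activate the chassis" → "align the harness" → "pressurize the gasket" → "inspect the coolant loop".
Hence "activate the chassis" necessarily comes before "inspect the coolant loop".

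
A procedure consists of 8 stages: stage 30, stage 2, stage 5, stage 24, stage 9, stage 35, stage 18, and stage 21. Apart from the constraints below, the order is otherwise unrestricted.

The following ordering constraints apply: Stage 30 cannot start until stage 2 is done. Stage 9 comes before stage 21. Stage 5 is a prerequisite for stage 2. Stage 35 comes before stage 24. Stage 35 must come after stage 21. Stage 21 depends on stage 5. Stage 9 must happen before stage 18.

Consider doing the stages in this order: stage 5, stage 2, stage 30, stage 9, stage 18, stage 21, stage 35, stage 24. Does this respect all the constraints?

Every stated constraint is respected: stage 5 sits at position 1, ahead of stage 21 at position 6, and each of the other listed pairs likewise has the predecessor earlier in the sequence.

Yes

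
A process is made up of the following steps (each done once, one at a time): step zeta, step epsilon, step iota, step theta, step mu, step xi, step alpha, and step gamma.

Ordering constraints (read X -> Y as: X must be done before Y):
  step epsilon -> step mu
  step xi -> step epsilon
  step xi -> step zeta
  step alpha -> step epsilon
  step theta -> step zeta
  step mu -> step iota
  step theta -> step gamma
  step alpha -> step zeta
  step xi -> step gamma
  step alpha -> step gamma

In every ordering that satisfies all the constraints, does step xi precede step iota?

There is a constraint chain step xi → step epsilon → step mu → step iota.
So step xi must precede step iota in any valid ordering.

Yes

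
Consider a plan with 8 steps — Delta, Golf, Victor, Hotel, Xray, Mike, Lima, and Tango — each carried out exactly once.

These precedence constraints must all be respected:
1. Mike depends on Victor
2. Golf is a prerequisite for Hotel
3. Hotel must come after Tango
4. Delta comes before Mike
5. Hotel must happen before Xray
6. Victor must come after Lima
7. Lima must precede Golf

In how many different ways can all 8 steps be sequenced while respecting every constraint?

230

The steps with no prerequisites are Delta, Lima, Tango; any of them can be placed first.
Enumerating by repeatedly choosing an available step (one whose prerequisites are all placed) gives 230 distinct complete orderings.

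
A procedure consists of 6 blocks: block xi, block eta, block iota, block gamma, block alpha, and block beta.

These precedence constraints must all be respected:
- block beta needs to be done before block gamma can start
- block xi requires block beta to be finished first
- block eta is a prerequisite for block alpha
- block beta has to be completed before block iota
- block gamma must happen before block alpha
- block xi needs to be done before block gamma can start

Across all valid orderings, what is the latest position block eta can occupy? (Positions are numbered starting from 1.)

The only block forced after block eta (directly or by a chain) is block alpha.
So at least 1 block follows block eta, putting block eta no later than position 5. That position is achievable by scheduling everything else first.

5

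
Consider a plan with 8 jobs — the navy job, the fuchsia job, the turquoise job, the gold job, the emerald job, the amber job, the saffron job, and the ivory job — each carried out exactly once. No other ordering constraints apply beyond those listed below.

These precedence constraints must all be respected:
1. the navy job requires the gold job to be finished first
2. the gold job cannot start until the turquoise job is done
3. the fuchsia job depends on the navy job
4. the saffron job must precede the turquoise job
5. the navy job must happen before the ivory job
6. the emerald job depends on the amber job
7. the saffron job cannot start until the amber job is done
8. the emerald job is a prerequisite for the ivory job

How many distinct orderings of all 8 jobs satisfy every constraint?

The amber job is the only job with nothing required before it, so every ordering starts there.
Counting all ways to extend the partial order to a total order gives 11.

11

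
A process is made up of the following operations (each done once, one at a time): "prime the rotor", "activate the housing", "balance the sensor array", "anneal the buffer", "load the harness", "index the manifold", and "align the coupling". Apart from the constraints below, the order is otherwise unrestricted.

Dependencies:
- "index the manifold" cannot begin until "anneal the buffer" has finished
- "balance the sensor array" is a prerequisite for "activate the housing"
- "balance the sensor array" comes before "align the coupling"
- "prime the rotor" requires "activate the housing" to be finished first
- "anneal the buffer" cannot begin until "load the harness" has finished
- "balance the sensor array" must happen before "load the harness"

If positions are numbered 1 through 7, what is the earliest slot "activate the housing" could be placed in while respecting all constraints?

2

The only operation forced before "activate the housing" (directly or transitively) is "balance the sensor array".
With 1 mandatory predecessor, the earliest "activate the housing" can sit is position 1+1 = 2, and placing just that one first achieves it.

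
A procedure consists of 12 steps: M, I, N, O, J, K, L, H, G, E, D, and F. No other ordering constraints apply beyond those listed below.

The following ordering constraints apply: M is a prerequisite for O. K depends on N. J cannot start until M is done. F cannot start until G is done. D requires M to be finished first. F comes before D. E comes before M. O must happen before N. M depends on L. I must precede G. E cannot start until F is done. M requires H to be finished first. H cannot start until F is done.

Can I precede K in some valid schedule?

Every valid ordering already has I before K (the constraints require it), so in particular at least one does.

Yes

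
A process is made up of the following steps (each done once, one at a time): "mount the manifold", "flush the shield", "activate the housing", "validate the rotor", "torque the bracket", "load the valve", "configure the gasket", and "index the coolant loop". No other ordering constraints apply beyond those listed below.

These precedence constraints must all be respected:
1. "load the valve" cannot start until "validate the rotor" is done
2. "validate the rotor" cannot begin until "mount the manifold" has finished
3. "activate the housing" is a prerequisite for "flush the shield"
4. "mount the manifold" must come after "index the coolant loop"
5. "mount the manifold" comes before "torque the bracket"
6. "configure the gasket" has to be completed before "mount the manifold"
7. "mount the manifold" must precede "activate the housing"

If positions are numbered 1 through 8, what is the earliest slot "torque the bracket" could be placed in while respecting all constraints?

4

The steps that are forced before "torque the bracket", directly or transitively, are "mount the manifold", "configure the gasket", "index the coolant loop". That's 3 steps.
So at minimum 3 steps come before "torque the bracket", putting "torque the bracket" no earlier than position 4. That position is achievable by scheduling exactly those predecessors first.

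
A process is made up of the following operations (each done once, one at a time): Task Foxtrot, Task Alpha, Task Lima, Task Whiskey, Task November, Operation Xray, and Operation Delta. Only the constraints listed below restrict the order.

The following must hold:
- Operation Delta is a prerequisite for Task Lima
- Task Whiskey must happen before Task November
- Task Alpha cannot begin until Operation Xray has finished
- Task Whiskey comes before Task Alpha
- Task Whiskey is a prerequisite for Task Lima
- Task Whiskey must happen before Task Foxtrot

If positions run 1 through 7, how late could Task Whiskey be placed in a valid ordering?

Following every chain forward from Task Whiskey, the operations that must come later are Task Foxtrot, Task Alpha, Task Lima, Task November — 4 of them.
With 4 mandatory successors out of 7 operations total, the latest slot for Task Whiskey is 7−4 = 3, and it's reachable by doing all non-successors before Task Whiskey.

3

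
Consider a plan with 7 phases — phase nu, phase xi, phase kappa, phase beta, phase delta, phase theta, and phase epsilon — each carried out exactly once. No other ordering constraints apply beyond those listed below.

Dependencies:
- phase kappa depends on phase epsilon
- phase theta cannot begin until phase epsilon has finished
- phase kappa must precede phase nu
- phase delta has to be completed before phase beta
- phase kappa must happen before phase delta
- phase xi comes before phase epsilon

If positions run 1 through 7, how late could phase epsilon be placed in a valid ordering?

2

Following every chain forward from phase epsilon, the phases that must come later are phase nu, phase kappa, phase beta, phase delta, phase theta — 5 of them.
So at least 5 phases follow phase epsilon, putting phase epsilon no later than position 2. That position is achievable by scheduling everything else first.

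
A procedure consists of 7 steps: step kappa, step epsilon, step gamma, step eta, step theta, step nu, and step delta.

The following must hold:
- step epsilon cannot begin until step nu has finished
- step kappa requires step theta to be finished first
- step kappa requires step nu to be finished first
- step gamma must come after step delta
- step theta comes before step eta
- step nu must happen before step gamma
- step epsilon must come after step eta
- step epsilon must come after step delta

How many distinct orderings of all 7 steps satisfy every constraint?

The steps with no prerequisites are step theta, step nu, step delta; any of them can be placed first.
Counting all ways to extend the partial order to a total order gives 130.

130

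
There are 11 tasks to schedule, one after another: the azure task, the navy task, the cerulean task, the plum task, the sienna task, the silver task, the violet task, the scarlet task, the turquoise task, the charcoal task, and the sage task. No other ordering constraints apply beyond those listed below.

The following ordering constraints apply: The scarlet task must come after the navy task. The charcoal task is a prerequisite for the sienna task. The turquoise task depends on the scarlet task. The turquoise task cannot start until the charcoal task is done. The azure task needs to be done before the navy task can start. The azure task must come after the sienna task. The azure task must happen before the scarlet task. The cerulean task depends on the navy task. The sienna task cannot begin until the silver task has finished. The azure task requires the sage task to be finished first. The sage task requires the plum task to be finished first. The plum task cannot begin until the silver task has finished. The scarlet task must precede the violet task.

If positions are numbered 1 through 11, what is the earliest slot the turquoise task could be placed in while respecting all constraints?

Working backwards through the constraints from the turquoise task, its full set of required predecessors is the azure task, the navy task, the plum task, the sienna task, the silver task, the scarlet task, the charcoal task, the sage task — 8 of them.
With 8 mandatory predecessors, the earliest the turquoise task can sit is position 8+1 = 9, and placing just those 8 first achieves it.

9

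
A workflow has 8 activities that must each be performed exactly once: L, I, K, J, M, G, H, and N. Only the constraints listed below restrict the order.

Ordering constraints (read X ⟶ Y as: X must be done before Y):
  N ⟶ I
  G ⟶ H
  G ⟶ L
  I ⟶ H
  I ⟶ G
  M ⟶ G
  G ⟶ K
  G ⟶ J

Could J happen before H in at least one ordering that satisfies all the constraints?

Nothing in the constraints forces H before J — there is no chain from H to J.
That means at least one valid schedule has J before H.

Yes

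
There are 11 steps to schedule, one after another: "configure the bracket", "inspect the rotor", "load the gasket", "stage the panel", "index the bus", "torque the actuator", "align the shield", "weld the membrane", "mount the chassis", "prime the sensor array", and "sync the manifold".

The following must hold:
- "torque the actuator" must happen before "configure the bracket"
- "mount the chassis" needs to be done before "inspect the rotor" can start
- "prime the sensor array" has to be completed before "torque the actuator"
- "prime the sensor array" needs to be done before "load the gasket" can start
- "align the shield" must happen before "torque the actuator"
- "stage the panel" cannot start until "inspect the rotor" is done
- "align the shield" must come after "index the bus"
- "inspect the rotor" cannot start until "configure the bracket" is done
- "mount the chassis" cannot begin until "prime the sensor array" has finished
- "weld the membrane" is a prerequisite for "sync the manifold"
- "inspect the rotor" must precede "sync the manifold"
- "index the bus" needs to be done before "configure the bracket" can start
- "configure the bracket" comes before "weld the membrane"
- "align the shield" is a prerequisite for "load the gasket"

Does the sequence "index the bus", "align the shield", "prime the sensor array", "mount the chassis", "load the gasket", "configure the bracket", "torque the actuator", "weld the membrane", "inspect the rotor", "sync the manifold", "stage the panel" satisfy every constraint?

In the proposed order, "configure the bracket" appears before "torque the actuator".
That contradicts the constraint that "torque the actuator" must precede "configure the bracket".

No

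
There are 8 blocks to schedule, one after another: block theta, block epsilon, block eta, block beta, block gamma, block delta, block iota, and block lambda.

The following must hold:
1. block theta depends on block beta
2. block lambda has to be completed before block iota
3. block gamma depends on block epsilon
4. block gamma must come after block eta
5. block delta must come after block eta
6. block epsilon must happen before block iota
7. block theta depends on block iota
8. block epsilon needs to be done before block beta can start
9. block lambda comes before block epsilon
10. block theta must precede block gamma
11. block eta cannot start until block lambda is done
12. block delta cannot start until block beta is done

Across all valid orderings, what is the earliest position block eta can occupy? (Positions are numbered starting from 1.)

Working backwards through the constraints from block eta, its only required predecessor is block lambda.
So at minimum 1 block comes before block eta, putting block eta no earlier than position 2. That position is achievable by scheduling exactly that predecessor first.

2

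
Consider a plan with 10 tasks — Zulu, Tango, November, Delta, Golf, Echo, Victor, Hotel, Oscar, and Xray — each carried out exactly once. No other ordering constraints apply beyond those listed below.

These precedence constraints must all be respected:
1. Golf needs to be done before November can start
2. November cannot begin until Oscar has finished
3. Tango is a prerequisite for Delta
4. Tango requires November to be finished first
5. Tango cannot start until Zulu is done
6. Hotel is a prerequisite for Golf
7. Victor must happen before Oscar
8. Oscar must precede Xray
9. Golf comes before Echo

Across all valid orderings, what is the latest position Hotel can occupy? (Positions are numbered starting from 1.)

The tasks that are forced after Hotel, directly or by a chain of constraints, are Tango, November, Delta, Golf, Echo. That's 5 tasks.
So at least 5 tasks follow Hotel, putting Hotel no later than position 5. That position is achievable by scheduling everything else first.

5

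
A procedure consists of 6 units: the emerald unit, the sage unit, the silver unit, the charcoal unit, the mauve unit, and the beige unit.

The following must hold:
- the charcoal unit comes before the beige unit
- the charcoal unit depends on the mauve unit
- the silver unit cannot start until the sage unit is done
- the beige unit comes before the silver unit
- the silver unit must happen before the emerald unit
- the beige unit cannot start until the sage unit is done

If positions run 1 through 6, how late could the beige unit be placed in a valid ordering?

Following every chain forward from the beige unit, the units that must come later are the emerald unit, the silver unit — 2 of them.
With 2 mandatory successors out of 6 units total, the latest slot for the beige unit is 6−2 = 4, and it's reachable by doing all non-successors before the beige unit.

4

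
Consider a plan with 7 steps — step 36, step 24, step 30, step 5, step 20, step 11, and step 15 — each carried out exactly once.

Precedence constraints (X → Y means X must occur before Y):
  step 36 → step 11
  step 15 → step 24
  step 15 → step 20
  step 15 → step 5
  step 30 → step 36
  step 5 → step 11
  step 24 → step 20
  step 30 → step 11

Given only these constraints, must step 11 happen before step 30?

In fact the dependencies run the other way: step 30 → step 11.
So step 11 never precedes step 30.

No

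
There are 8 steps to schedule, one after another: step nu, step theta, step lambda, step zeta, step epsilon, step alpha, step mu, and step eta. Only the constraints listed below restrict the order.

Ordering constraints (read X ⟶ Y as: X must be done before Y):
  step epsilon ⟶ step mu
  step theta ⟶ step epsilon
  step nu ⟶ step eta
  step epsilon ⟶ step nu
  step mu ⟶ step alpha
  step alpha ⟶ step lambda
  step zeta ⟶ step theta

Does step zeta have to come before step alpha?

Tracing the constraints gives a chain: step zeta → step theta → step epsilon → step mu → step alpha.
Hence step zeta necessarily comes before step alpha.

Yes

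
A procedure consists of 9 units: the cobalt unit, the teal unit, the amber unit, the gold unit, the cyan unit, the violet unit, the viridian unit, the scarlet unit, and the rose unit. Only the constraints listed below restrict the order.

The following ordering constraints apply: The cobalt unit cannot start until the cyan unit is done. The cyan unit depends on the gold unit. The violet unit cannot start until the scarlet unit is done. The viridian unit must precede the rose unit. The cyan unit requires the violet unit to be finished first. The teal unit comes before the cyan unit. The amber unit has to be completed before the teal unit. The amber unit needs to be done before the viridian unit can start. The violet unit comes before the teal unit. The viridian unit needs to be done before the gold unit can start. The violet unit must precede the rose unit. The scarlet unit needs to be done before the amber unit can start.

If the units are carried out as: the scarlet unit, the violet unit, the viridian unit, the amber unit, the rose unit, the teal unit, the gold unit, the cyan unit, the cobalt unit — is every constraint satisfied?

No

The sequence places the viridian unit ahead of the amber unit.
That contradicts the constraint that the amber unit must precede the viridian unit.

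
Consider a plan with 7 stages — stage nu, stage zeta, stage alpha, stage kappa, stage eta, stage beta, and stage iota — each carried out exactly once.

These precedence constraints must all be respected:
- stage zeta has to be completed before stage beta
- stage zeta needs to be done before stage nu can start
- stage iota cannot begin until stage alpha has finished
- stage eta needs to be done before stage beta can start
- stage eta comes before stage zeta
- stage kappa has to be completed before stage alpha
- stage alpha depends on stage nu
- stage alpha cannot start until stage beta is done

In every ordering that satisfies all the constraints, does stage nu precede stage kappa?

Stage nu and stage kappa are not related by any chain of constraints.
There exist valid orderings with stage kappa before stage nu, so stage nu is not required to come first.

No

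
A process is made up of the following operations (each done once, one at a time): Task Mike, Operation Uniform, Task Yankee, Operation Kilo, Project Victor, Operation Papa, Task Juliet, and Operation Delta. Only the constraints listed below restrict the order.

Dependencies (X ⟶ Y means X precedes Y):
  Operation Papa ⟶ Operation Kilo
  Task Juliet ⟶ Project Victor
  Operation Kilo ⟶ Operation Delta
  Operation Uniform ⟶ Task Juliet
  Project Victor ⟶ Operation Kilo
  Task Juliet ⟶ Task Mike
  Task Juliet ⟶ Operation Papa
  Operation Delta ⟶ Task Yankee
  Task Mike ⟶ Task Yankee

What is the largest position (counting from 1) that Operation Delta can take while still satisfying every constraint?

The only operation forced after Operation Delta (directly or by a chain) is Task Yankee.
With 1 mandatory successor out of 8 operations total, the latest slot for Operation Delta is 8−1 = 7, and it's reachable by doing all non-successors before Operation Delta.

7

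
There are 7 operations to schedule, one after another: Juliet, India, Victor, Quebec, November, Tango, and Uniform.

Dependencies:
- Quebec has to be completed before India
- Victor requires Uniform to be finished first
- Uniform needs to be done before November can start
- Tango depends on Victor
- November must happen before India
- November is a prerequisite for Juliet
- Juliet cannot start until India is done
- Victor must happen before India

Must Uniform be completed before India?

Chaining the stated constraints: Uniform → Victor → India.
Hence Uniform necessarily comes before India.

Yes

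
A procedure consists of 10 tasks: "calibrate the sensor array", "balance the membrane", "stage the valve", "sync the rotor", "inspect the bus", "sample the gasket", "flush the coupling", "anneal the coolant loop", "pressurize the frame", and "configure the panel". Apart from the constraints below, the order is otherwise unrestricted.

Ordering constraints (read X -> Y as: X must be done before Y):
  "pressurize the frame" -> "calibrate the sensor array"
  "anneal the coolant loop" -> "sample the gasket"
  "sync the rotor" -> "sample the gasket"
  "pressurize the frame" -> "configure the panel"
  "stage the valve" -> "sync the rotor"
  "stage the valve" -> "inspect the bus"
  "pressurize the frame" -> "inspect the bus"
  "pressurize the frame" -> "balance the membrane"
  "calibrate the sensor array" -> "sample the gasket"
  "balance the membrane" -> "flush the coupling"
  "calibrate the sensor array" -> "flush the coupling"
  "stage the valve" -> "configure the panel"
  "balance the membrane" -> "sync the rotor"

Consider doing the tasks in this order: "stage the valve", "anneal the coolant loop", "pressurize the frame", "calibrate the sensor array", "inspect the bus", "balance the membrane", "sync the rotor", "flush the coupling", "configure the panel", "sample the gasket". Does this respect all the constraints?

Yes

Checking each listed constraint against this order: for instance, "stage the valve" is in position 1 and "configure the panel" in position 9, so that constraint holds — and the remaining constraints check out the same way.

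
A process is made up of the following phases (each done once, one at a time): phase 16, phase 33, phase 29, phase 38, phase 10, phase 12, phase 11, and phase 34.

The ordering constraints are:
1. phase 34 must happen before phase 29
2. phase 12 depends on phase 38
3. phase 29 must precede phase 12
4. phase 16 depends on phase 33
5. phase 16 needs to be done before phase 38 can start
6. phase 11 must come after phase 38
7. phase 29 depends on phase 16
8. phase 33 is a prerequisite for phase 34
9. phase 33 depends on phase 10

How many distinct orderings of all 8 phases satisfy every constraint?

14

Only phase 10 has no prerequisites, so it must go first.
Enumerating by repeatedly choosing an available phase (one whose prerequisites are all placed) gives 14 distinct complete orderings.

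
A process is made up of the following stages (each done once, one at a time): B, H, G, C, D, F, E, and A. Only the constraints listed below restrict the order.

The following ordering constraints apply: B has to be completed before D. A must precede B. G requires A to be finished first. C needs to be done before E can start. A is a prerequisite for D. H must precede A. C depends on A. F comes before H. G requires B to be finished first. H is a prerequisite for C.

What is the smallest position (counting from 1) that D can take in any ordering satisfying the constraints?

5

Every stage that must precede D has to come before it. Tracing all chains that end at D, those stages are: B, H, F, A — 4 in total.
So at minimum 4 stages come before D, putting D no earlier than position 5. That position is achievable by scheduling exactly those predecessors first.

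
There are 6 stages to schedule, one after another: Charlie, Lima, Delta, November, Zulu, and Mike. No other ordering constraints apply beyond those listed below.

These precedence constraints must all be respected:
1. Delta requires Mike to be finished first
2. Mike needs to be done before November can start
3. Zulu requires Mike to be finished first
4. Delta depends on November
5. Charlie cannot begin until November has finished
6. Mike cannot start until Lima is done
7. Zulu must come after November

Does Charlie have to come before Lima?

No

The constraints actually force Lima before Charlie (via Lima → Mike → November → Charlie), not the other way around.
So Charlie never precedes Lima.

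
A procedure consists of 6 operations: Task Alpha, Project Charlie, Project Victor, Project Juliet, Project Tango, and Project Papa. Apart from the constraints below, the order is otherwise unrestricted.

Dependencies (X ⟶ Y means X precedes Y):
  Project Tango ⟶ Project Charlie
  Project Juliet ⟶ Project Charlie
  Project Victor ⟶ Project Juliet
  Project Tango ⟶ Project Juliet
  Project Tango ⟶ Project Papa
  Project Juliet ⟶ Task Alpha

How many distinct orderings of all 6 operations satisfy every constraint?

2 operations have no prerequisites (Project Victor, Project Tango), so any of them could come first.
Systematically extending each partial ordering one operation at a time and counting, there are 18 complete orderings.

18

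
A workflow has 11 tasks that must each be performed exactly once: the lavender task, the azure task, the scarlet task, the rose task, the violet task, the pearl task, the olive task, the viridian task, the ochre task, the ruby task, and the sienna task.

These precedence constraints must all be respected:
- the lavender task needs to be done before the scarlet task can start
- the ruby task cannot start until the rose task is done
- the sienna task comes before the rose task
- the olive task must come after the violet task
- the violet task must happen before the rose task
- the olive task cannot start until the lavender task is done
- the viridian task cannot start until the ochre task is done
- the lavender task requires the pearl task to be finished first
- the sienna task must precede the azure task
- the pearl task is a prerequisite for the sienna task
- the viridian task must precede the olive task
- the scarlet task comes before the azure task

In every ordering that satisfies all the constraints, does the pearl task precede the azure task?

Tracing the constraints gives a chain: the pearl task → the sienna task → the azure task.
Hence the pearl task necessarily comes before the azure task.

Yes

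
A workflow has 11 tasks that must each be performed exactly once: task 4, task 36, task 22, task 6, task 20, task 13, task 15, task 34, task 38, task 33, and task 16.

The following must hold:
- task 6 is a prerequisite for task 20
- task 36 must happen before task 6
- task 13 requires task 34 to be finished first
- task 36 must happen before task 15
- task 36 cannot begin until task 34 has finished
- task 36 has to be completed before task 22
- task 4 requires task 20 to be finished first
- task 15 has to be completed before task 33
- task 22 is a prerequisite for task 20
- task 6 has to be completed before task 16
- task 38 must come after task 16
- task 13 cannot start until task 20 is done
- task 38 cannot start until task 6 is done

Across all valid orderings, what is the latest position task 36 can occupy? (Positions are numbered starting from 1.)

2

Every task that must follow task 36 has to come after it. Tracing all chains starting from task 36, those tasks are: task 4, task 22, task 6, task 20, task 13, task 15, task 38, task 33, task 16 — 9 in total.
With 9 mandatory successors out of 11 tasks total, the latest slot for task 36 is 11−9 = 2, and it's reachable by doing all non-successors before task 36.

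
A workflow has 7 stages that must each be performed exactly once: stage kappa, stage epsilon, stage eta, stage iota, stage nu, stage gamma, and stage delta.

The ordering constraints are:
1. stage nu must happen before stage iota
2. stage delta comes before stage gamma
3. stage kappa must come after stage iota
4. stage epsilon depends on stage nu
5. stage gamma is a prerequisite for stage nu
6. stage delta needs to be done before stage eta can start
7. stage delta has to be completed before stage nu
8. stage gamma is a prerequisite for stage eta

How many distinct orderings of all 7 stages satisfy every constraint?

15

Stage delta is the only stage with nothing required before it, so every ordering starts there.
Systematically extending each partial ordering one stage at a time and counting, there are 15 complete orderings.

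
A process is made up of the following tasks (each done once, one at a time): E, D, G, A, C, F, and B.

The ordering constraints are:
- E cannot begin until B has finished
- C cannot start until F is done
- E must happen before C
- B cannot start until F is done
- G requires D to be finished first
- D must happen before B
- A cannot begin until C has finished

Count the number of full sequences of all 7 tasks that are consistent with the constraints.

2 tasks have no prerequisites (D, F), so any of them could come first.
Enumerating by repeatedly choosing an available task (one whose prerequisites are all placed) gives 11 distinct complete orderings.

11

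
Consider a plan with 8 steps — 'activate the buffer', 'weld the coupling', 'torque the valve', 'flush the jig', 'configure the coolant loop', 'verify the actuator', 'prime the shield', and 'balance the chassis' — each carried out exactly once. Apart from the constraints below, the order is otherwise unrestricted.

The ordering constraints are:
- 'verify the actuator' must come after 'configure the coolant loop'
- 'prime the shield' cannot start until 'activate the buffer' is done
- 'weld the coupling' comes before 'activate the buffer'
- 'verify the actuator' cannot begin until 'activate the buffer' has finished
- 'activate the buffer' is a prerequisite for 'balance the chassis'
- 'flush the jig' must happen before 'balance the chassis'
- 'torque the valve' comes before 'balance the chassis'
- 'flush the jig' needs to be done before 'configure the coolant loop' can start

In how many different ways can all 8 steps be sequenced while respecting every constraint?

324

3 steps have no prerequisites ('weld the coupling', 'torque the valve', 'flush the jig'), so any of them could come first.
Counting all ways to extend the partial order to a total order gives 324.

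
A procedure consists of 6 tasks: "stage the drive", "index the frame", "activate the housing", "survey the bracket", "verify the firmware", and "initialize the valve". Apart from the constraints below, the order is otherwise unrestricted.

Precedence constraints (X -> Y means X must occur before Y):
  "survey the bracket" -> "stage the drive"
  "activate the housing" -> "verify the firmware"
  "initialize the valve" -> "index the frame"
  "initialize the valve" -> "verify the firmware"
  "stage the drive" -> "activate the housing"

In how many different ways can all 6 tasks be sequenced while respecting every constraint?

14

2 tasks have no prerequisites ("survey the bracket", "initialize the valve"), so any of them could come first.
Systematically extending each partial ordering one task at a time and counting, there are 14 complete orderings.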